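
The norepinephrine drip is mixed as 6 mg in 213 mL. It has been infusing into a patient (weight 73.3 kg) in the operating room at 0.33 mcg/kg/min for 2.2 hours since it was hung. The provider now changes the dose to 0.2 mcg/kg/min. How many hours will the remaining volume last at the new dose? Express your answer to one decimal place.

3.2 hours

Initial rate:
Dose = 0.33 mcg/kg/min × 73.3 kg = 24.189 mcg/min
24.189 mcg/min × 60 min/hr = 1451.34 mcg/hr
Concentration = 6 mg ÷ 213 mL = 0.02816901 mg/mL = 28.16901 mcg/mL
Rate = 1451.34 mcg/hr ÷ 28.16901 mcg/mL = 51.52257 mL/hr
Volume infused so far = 51.52257 mL/hr × 2.2 hr = 113.3497 mL
Volume remaining = 213 − 113.3497 = 99.65035 mL
New rate:
Dose = 0.2 mcg/kg/min × 73.3 kg = 14.66 mcg/min
14.66 mcg/min × 60 min/hr = 879.6 mcg/hr
Rate = 879.6 mcg/hr ÷ 28.16901 mcg/mL = 31.2258 mL/hr
Time remaining = 99.65035 mL ÷ 31.2258 mL/hr = 3.191282 hr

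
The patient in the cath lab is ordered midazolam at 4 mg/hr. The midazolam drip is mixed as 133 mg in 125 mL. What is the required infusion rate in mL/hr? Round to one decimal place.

3.8 mL/hr

Concentration = 133 mg ÷ 125 mL = 1.064 mg/mL
Rate = 4 mg/hr ÷ 1.064 mg/mL = 3.759398 mL/hr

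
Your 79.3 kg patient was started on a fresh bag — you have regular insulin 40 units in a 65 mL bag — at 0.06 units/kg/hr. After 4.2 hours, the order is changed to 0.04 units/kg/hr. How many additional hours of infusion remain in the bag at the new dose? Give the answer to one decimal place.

Initial rate:
Dose = 0.06 units/kg/hr × 79.3 kg = 4.758 units/hr
Concentration = 40 units ÷ 65 mL = 0.6153846 units/mL
Rate = 4.758 units/hr ÷ 0.6153846 units/mL = 7.73175 mL/hr
Volume infused so far = 7.73175 mL/hr × 4.2 hr = 32.47335 mL
Volume remaining = 65 − 32.47335 = 32.52665 mL
New rate:
Dose = 0.04 units/kg/hr × 79.3 kg = 3.172 units/hr
Rate = 3.172 units/hr ÷ 0.6153846 units/mL = 5.1545 mL/hr
Time remaining = 32.52665 mL ÷ 5.1545 mL/hr = 6.31034 hr

6.3 hours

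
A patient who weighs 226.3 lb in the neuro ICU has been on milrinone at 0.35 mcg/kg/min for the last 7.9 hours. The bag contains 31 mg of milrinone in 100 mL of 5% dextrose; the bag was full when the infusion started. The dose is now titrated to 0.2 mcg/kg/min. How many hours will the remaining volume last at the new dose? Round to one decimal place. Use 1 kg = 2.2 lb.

Initial rate:
Weight = 226.3 lb ÷ 2.2 lb/kg = 102.8636 kg
Dose = 0.35 mcg/kg/min × 102.8636 kg = 36.00227 mcg/min
36.00227 mcg/min × 60 min/hr = 2160.136 mcg/hr
Concentration = 31 mg ÷ 100 mL = 0.31 mg/mL = 310 mcg/mL
Rate = 2160.136 mcg/hr ÷ 310 mcg/mL = 6.968182 mL/hr
Volume infused so far = 6.968182 mL/hr × 7.9 hr = 55.04864 mL
Volume remaining = 100 − 55.04864 = 44.95136 mL
New rate:
Dose = 0.2 mcg/kg/min × 102.8636 kg = 20.57273 mcg/min
20.57273 mcg/min × 60 min/hr = 1234.364 mcg/hr
Rate = 1234.364 mcg/hr ÷ 310 mcg/mL = 3.981818 mL/hr
Time remaining = 44.95136 mL ÷ 3.981818 mL/hr = 11.28916 hr

11.3 hours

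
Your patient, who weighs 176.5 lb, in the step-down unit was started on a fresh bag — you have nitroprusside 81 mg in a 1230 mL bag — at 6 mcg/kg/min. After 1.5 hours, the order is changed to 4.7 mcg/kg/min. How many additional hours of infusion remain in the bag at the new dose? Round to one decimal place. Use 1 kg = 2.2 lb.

Initial rate:
Weight = 176.5 lb ÷ 2.2 lb/kg = 80.22727 kg
Dose = 6 mcg/kg/min × 80.22727 kg = 481.3636 mcg/min
481.3636 mcg/min × 60 min/hr = 28881.82 mcg/hr
Concentration = 81 mg ÷ 1230 mL = 0.06585366 mg/mL = 65.85366 mcg/mL
Rate = 28881.82 mcg/hr ÷ 65.85366 mcg/mL = 438.5758 mL/hr
Volume infused so far = 438.5758 mL/hr × 1.5 hr = 657.8636 mL
Volume remaining = 1230 − 657.8636 = 572.1364 mL
New rate:
Dose = 4.7 mcg/kg/min × 80.22727 kg = 377.0682 mcg/min
377.0682 mcg/min × 60 min/hr = 22624.09 mcg/hr
Rate = 22624.09 mcg/hr ÷ 65.85366 mcg/mL = 343.551 mL/hr
Time remaining = 572.1364 mL ÷ 343.551 mL/hr = 1.665361 hr

1.7 hours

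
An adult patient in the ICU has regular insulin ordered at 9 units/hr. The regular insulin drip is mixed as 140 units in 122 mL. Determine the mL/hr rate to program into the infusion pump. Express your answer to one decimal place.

7.8 mL/hr

Concentration = 140 units ÷ 122 mL = 1.147541 units/mL
Rate = 9 units/hr ÷ 1.147541 units/mL = 7.842857 mL/hr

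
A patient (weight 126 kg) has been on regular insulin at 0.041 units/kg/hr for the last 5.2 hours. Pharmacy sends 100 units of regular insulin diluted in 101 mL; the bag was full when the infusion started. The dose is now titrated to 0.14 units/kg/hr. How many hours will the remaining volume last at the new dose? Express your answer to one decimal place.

4.1 hours

Initial rate:
Dose = 0.041 units/kg/hr × 126 kg = 5.166 units/hr
Concentration = 100 units ÷ 101 mL = 0.990099 units/mL
Rate = 5.166 units/hr ÷ 0.990099 units/mL = 5.21766 mL/hr
Volume infused so far = 5.21766 mL/hr × 5.2 hr = 27.13183 mL
Volume remaining = 101 − 27.13183 = 73.86817 mL
New rate:
Dose = 0.14 units/kg/hr × 126 kg = 17.64 units/hr
Rate = 17.64 units/hr ÷ 0.990099 units/mL = 17.8164 mL/hr
Time remaining = 73.86817 mL ÷ 17.8164 mL/hr = 4.146077 hr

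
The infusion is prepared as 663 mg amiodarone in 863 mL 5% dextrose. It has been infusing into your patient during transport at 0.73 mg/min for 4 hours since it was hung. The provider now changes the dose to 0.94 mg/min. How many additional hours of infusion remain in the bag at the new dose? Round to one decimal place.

Initial rate:
0.73 mg/min × 60 min/hr = 43.8 mg/hr
Concentration = 663 mg ÷ 863 mL = 0.7682503 mg/mL
Rate = 43.8 mg/hr ÷ 0.7682503 mg/mL = 57.01267 mL/hr
Volume infused so far = 57.01267 mL/hr × 4 hr = 228.0507 mL
Volume remaining = 863 − 228.0507 = 634.9493 mL
New rate:
0.94 mg/min × 60 min/hr = 56.4 mg/hr
Rate = 56.4 mg/hr ÷ 0.7682503 mg/mL = 73.41357 mL/hr
Time remaining = 634.9493 mL ÷ 73.41357 mL/hr = 8.648936 hr

8.6 hours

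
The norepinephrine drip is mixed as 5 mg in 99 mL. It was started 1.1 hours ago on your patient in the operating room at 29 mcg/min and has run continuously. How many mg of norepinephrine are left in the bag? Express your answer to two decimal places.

3.09 mg

29 mcg/min × 60 min/hr = 1740 mcg/hr
Concentration = 5 mg ÷ 99 mL = 0.05050505 mg/mL = 50.50505 mcg/mL
Rate = 1740 mcg/hr ÷ 50.50505 mcg/mL = 34.452 mL/hr
Volume infused = 34.452 mL/hr × 1.1 hr = 37.8972 mL
Volume remaining = 99 − 37.8972 = 61.1028 mL
Drug remaining = 61.1028 mL × 50.50505 mcg/mL = 3086 mcg = 3.086 mg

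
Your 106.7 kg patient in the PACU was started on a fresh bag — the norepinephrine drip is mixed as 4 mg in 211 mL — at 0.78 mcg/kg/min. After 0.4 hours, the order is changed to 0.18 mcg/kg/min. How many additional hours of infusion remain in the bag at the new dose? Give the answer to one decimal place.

1.7 hours

Initial rate:
Dose = 0.78 mcg/kg/min × 106.7 kg = 83.226 mcg/min
83.226 mcg/min × 60 min/hr = 4993.56 mcg/hr
Concentration = 4 mg ÷ 211 mL = 0.01895735 mg/mL = 18.95735 mcg/mL
Rate = 4993.56 mcg/hr ÷ 18.95735 mcg/mL = 263.4103 mL/hr
Volume infused so far = 263.4103 mL/hr × 0.4 hr = 105.3641 mL
Volume remaining = 211 − 105.3641 = 105.6359 mL
New rate:
Dose = 0.18 mcg/kg/min × 106.7 kg = 19.206 mcg/min
19.206 mcg/min × 60 min/hr = 1152.36 mcg/hr
Rate = 1152.36 mcg/hr ÷ 18.95735 mcg/mL = 60.78699 mL/hr
Time remaining = 105.6359 mL ÷ 60.78699 mL/hr = 1.737804 hr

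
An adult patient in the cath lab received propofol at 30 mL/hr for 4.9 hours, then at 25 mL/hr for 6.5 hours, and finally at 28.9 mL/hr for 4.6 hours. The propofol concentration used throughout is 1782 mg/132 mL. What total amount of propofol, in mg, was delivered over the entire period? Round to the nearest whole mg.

Concentration = 1782 mg ÷ 132 mL = 13.5 mg/mL
Stage 1: 30 mL/hr × 4.9 hr = 147 mL → 147 mL × 13.5 mg/mL = 1984.5 mg
Stage 2: 25 mL/hr × 6.5 hr = 162.5 mL → 162.5 mL × 13.5 mg/mL = 2193.75 mg
Stage 3: 28.9 mL/hr × 4.6 hr = 132.94 mL → 132.94 mL × 13.5 mg/mL = 1794.69 mg
Total = 1984.5 + 2193.75 + 1794.69 = 5972.94 mg

5973 mg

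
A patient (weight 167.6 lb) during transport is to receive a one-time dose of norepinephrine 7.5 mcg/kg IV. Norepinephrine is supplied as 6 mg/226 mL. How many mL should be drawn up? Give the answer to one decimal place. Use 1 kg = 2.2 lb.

21.5 mL

Weight = 167.6 lb ÷ 2.2 lb/kg = 76.18182 kg
Dose = 7.5 mcg/kg × 76.18182 kg = 571.3636 mcg
Concentration = 6 mg ÷ 226 mL = 0.02654867 mg/mL = 26.54867 mcg/mL
Volume = 571.3636 mcg ÷ 26.54867 mcg/mL = 21.52136 mL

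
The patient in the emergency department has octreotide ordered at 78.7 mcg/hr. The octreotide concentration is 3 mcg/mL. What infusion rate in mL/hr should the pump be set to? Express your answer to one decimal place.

26.2 mL/hr

Rate = 78.7 mcg/hr ÷ 3 mcg/mL = 26.23333 mL/hr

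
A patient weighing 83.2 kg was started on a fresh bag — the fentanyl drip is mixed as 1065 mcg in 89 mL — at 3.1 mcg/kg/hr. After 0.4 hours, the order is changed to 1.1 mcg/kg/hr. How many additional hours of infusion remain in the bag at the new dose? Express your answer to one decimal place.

10.5 hours

Initial rate:
Dose = 3.1 mcg/kg/hr × 83.2 kg = 257.92 mcg/hr
Concentration = 1065 mcg ÷ 89 mL = 11.96629 mcg/mL
Rate = 257.92 mcg/hr ÷ 11.96629 mcg/mL = 21.55388 mL/hr
Volume infused so far = 21.55388 mL/hr × 0.4 hr = 8.621551 mL
Volume remaining = 89 − 8.621551 = 80.37845 mL
New rate:
Dose = 1.1 mcg/kg/hr × 83.2 kg = 91.52 mcg/hr
Rate = 91.52 mcg/hr ÷ 11.96629 mcg/mL = 7.64815 mL/hr
Time remaining = 80.37845 mL ÷ 7.64815 mL/hr = 10.50953 hr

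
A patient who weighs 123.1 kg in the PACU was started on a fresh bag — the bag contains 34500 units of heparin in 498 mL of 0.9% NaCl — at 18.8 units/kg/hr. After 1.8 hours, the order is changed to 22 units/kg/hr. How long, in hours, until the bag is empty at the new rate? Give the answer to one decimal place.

11.2 hours

Initial rate:
Dose = 18.8 units/kg/hr × 123.1 kg = 2314.28 units/hr
Concentration = 34500 units ÷ 498 mL = 69.27711 units/mL
Rate = 2314.28 units/hr ÷ 69.27711 units/mL = 33.40613 mL/hr
Volume infused so far = 33.40613 mL/hr × 1.8 hr = 60.13103 mL
Volume remaining = 498 − 60.13103 = 437.869 mL
New rate:
Dose = 22 units/kg/hr × 123.1 kg = 2708.2 units/hr
Rate = 2708.2 units/hr ÷ 69.27711 units/mL = 39.09228 mL/hr
Time remaining = 437.869 mL ÷ 39.09228 mL/hr = 11.20091 hr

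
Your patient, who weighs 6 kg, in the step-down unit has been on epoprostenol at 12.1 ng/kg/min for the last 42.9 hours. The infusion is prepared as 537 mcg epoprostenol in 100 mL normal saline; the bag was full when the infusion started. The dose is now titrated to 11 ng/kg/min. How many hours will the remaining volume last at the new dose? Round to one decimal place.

Initial rate:
Dose = 12.1 ng/kg/min × 6 kg = 72.6 ng/min
72.6 ng/min × 60 min/hr = 4356 ng/hr
Concentration = 537 mcg ÷ 100 mL = 5.37 mcg/mL = 5370 ng/mL
Rate = 4356 ng/hr ÷ 5370 ng/mL = 0.8111732 mL/hr
Volume infused so far = 0.8111732 mL/hr × 42.9 hr = 34.79933 mL
Volume remaining = 100 − 34.79933 = 65.20067 mL
New rate:
Dose = 11 ng/kg/min × 6 kg = 66 ng/min
66 ng/min × 60 min/hr = 3960 ng/hr
Rate = 3960 ng/hr ÷ 5370 ng/mL = 0.7374302 mL/hr
Time remaining = 65.20067 mL ÷ 0.7374302 mL/hr = 88.41606 hr

88.4 hours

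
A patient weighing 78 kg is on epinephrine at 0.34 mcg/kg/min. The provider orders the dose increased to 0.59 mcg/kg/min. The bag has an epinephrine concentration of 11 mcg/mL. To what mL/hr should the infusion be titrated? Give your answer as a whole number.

Dose = 0.59 mcg/kg/min × 78 kg = 46.02 mcg/min
46.02 mcg/min × 60 min/hr = 2761.2 mcg/hr
Rate = 2761.2 mcg/hr ÷ 11 mcg/mL = 251.0182 mL/hr

251 mL/hr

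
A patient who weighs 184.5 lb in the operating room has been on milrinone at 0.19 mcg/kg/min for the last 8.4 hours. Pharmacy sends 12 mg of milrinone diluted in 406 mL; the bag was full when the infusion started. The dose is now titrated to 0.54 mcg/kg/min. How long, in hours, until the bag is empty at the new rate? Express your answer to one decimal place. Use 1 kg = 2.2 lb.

1.5 hours

Initial rate:
Weight = 184.5 lb ÷ 2.2 lb/kg = 83.86364 kg
Dose = 0.19 mcg/kg/min × 83.86364 kg = 15.93409 mcg/min
15.93409 mcg/min × 60 min/hr = 956.0455 mcg/hr
Concentration = 12 mg ÷ 406 mL = 0.02955665 mg/mL = 29.55665 mcg/mL
Rate = 956.0455 mcg/hr ÷ 29.55665 mcg/mL = 32.3462 mL/hr
Volume infused so far = 32.3462 mL/hr × 8.4 hr = 271.7081 mL
Volume remaining = 406 − 271.7081 = 134.2919 mL
New rate:
Dose = 0.54 mcg/kg/min × 83.86364 kg = 45.28636 mcg/min
45.28636 mcg/min × 60 min/hr = 2717.182 mcg/hr
Rate = 2717.182 mcg/hr ÷ 29.55665 mcg/mL = 91.93132 mL/hr
Time remaining = 134.2919 mL ÷ 91.93132 mL/hr = 1.460785 hr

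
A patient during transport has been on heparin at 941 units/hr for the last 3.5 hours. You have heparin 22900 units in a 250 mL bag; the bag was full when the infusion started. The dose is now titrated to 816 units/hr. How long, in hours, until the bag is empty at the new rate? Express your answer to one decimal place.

Initial rate:
Concentration = 22900 units ÷ 250 mL = 91.6 units/mL
Rate = 941 units/hr ÷ 91.6 units/mL = 10.27293 mL/hr
Volume infused so far = 10.27293 mL/hr × 3.5 hr = 35.95524 mL
Volume remaining = 250 − 35.95524 = 214.0448 mL
New rate:
Rate = 816 units/hr ÷ 91.6 units/mL = 8.908297 mL/hr
Time remaining = 214.0448 mL ÷ 8.908297 mL/hr = 24.02757 hr

24.0 hours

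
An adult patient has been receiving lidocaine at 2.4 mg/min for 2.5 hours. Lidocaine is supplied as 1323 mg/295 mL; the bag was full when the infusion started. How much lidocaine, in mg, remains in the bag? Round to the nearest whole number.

2.4 mg/min × 60 min/hr = 144 mg/hr
Concentration = 1323 mg ÷ 295 mL = 4.484746 mg/mL
Rate = 144 mg/hr ÷ 4.484746 mg/mL = 32.10884 mL/hr
Volume infused = 32.10884 mL/hr × 2.5 hr = 80.27211 mL
Volume remaining = 295 − 80.27211 = 214.7279 mL
Drug remaining = 214.7279 mL × 4.484746 mg/mL = 963 mg

963 mg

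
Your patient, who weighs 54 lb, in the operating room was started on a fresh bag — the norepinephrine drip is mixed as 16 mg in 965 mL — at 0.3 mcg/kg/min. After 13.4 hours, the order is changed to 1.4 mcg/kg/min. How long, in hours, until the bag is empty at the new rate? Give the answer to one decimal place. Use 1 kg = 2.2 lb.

Initial rate:
Weight = 54 lb ÷ 2.2 lb/kg = 24.54545 kg
Dose = 0.3 mcg/kg/min × 24.54545 kg = 7.363636 mcg/min
7.363636 mcg/min × 60 min/hr = 441.8182 mcg/hr
Concentration = 16 mg ÷ 965 mL = 0.01658031 mg/mL = 16.58031 mcg/mL
Rate = 441.8182 mcg/hr ÷ 16.58031 mcg/mL = 26.64716 mL/hr
Volume infused so far = 26.64716 mL/hr × 13.4 hr = 357.0719 mL
Volume remaining = 965 − 357.0719 = 607.9281 mL
New rate:
Dose = 1.4 mcg/kg/min × 24.54545 kg = 34.36364 mcg/min
34.36364 mcg/min × 60 min/hr = 2061.818 mcg/hr
Rate = 2061.818 mcg/hr ÷ 16.58031 mcg/mL = 124.3534 mL/hr
Time remaining = 607.9281 mL ÷ 124.3534 mL/hr = 4.888713 hr

4.9 hours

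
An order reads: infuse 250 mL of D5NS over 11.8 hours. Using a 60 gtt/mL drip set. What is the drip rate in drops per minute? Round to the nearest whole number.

21 gtt/min

250 mL ÷ (11.8 hr × 60 = 708 min) = 0.3531073 mL/min
0.3531073 mL/min × 60 gtt/mL = 21.18644 gtt/min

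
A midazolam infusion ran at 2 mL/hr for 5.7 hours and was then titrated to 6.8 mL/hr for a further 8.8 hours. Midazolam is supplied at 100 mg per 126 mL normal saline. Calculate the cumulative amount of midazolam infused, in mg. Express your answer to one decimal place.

56.5 mg

Concentration = 100 mg ÷ 126 mL = 0.7936508 mg/mL
Stage 1: 2 mL/hr × 5.7 hr = 11.4 mL → 11.4 mL × 0.7936508 mg/mL = 9.047619 mg
Stage 2: 6.8 mL/hr × 8.8 hr = 59.84 mL → 59.84 mL × 0.7936508 mg/mL = 47.49206 mg
Total = 9.047619 + 47.49206 = 56.53968 mg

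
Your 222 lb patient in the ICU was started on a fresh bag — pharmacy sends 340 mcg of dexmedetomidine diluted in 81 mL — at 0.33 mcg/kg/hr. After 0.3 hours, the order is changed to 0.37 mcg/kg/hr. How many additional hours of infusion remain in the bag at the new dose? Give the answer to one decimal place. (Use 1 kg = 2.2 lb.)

Initial rate:
Weight = 222 lb ÷ 2.2 lb/kg = 100.9091 kg
Dose = 0.33 mcg/kg/hr × 100.9091 kg = 33.3 mcg/hr
Concentration = 340 mcg ÷ 81 mL = 4.197531 mcg/mL
Rate = 33.3 mcg/hr ÷ 4.197531 mcg/mL = 7.933235 mL/hr
Volume infused so far = 7.933235 mL/hr × 0.3 hr = 2.379971 mL
Volume remaining = 81 − 2.379971 = 78.62003 mL
New rate:
Dose = 0.37 mcg/kg/hr × 100.9091 kg = 37.33636 mcg/hr
Rate = 37.33636 mcg/hr ÷ 4.197531 mcg/mL = 8.89484 mL/hr
Time remaining = 78.62003 mL ÷ 8.89484 mL/hr = 8.838836 hr

8.8 hours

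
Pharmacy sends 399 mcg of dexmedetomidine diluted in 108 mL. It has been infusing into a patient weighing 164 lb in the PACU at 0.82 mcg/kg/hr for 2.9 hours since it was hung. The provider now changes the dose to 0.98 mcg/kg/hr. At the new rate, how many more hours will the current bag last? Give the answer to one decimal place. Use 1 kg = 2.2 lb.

3.0 hours

Initial rate:
Weight = 164 lb ÷ 2.2 lb/kg = 74.54545 kg
Dose = 0.82 mcg/kg/hr × 74.54545 kg = 61.12727 mcg/hr
Concentration = 399 mcg ÷ 108 mL = 3.694444 mcg/mL
Rate = 61.12727 mcg/hr ÷ 3.694444 mcg/mL = 16.54573 mL/hr
Volume infused so far = 16.54573 mL/hr × 2.9 hr = 47.98261 mL
Volume remaining = 108 − 47.98261 = 60.01739 mL
New rate:
Dose = 0.98 mcg/kg/hr × 74.54545 kg = 73.05455 mcg/hr
Rate = 73.05455 mcg/hr ÷ 3.694444 mcg/mL = 19.77416 mL/hr
Time remaining = 60.01739 mL ÷ 19.77416 mL/hr = 3.035142 hr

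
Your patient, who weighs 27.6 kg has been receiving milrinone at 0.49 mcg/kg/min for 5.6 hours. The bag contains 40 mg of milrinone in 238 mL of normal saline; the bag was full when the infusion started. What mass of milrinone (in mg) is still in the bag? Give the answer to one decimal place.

35.5 mg

Dose = 0.49 mcg/kg/min × 27.6 kg = 13.524 mcg/min
13.524 mcg/min × 60 min/hr = 811.44 mcg/hr
Concentration = 40 mg ÷ 238 mL = 0.1680672 mg/mL = 168.0672 mcg/mL
Rate = 811.44 mcg/hr ÷ 168.0672 mcg/mL = 4.828068 mL/hr
Volume infused = 4.828068 mL/hr × 5.6 hr = 27.03718 mL
Volume remaining = 238 − 27.03718 = 210.9628 mL
Drug remaining = 210.9628 mL × 168.0672 mcg/mL = 35455.94 mcg = 35.45594 mg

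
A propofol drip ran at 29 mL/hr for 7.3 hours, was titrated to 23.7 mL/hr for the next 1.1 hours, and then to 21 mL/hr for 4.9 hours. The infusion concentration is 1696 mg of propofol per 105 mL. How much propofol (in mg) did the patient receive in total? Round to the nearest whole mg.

5503 mg

Concentration = 1696 mg ÷ 105 mL = 16.15238 mg/mL
Stage 1: 29 mL/hr × 7.3 hr = 211.7 mL → 211.7 mL × 16.15238 mg/mL = 3419.459 mg
Stage 2: 23.7 mL/hr × 1.1 hr = 26.07 mL → 26.07 mL × 16.15238 mg/mL = 421.0926 mg
Stage 3: 21 mL/hr × 4.9 hr = 102.9 mL → 102.9 mL × 16.15238 mg/mL = 1662.08 mg
Total = 3419.459 + 421.0926 + 1662.08 = 5502.632 mg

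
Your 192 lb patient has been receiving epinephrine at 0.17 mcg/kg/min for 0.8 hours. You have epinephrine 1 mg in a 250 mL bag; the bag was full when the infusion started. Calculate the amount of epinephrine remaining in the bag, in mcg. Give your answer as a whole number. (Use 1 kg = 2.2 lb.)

288 mcg

Weight = 192 lb ÷ 2.2 lb/kg = 87.27273 kg
Dose = 0.17 mcg/kg/min × 87.27273 kg = 14.83636 mcg/min
14.83636 mcg/min × 60 min/hr = 890.1818 mcg/hr
Concentration = 1 mg ÷ 250 mL = 0.004 mg/mL = 4 mcg/mL
Rate = 890.1818 mcg/hr ÷ 4 mcg/mL = 222.5455 mL/hr
Volume infused = 222.5455 mL/hr × 0.8 hr = 178.0364 mL
Volume remaining = 250 − 178.0364 = 71.96364 mL
Drug remaining = 71.96364 mL × 4 mcg/mL = 287.8545 mcg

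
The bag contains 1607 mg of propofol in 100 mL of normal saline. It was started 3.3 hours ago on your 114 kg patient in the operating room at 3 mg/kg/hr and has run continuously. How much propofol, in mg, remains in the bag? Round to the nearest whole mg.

478 mg

Dose = 3 mg/kg/hr × 114 kg = 342 mg/hr
Concentration = 1607 mg ÷ 100 mL = 16.07 mg/mL
Rate = 342 mg/hr ÷ 16.07 mg/mL = 21.28189 mL/hr
Volume infused = 21.28189 mL/hr × 3.3 hr = 70.23024 mL
Volume remaining = 100 − 70.23024 = 29.76976 mL
Drug remaining = 29.76976 mL × 16.07 mg/mL = 478.4 mg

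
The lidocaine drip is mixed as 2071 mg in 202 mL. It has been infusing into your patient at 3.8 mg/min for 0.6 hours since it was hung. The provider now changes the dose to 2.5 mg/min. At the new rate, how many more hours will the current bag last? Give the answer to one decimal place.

12.9 hours

Initial rate:
3.8 mg/min × 60 min/hr = 228 mg/hr
Concentration = 2071 mg ÷ 202 mL = 10.25248 mg/mL
Rate = 228 mg/hr ÷ 10.25248 mg/mL = 22.23853 mL/hr
Volume infused so far = 22.23853 mL/hr × 0.6 hr = 13.34312 mL
Volume remaining = 202 − 13.34312 = 188.6569 mL
New rate:
2.5 mg/min × 60 min/hr = 150 mg/hr
Rate = 150 mg/hr ÷ 10.25248 mg/mL = 14.63061 mL/hr
Time remaining = 188.6569 mL ÷ 14.63061 mL/hr = 12.89467 hr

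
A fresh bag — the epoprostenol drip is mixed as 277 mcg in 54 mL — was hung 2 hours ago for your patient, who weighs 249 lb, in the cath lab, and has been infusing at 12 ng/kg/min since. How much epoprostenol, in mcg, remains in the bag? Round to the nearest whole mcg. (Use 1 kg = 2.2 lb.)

Weight = 249 lb ÷ 2.2 lb/kg = 113.1818 kg
Dose = 12 ng/kg/min × 113.1818 kg = 1358.182 ng/min
1358.182 ng/min × 60 min/hr = 81490.91 ng/hr
Concentration = 277 mcg ÷ 54 mL = 5.12963 mcg/mL = 5129.63 ng/mL
Rate = 81490.91 ng/hr ÷ 5129.63 ng/mL = 15.88631 mL/hr
Volume infused = 15.88631 mL/hr × 2 hr = 31.77263 mL
Volume remaining = 54 − 31.77263 = 22.22737 mL
Drug remaining = 22.22737 mL × 5129.63 ng/mL = 114018.2 ng = 114.0182 mcg

114 mcg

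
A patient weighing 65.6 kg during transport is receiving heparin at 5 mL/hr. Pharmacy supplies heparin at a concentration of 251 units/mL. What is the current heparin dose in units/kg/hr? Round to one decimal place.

19.1 units/kg/hr

Drug rate = 5 mL/hr × 251 units/mL = 1255 units/hr
1255 units/hr ÷ 65.6 kg = 19.1311 units/kg/hr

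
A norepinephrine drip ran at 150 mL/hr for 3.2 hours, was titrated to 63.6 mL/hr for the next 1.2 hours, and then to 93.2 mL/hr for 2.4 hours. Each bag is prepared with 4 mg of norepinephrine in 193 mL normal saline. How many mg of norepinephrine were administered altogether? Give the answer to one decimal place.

16.2 mg

Concentration = 4 mg ÷ 193 mL = 0.02072539 mg/mL
Stage 1: 150 mL/hr × 3.2 hr = 480 mL → 480 mL × 0.02072539 mg/mL = 9.948187 mg
Stage 2: 63.6 mL/hr × 1.2 hr = 76.32 mL → 76.32 mL × 0.02072539 mg/mL = 1.581762 mg
Stage 3: 93.2 mL/hr × 2.4 hr = 223.68 mL → 223.68 mL × 0.02072539 mg/mL = 4.635855 mg
Total = 9.948187 + 1.581762 + 4.635855 = 16.1658 mg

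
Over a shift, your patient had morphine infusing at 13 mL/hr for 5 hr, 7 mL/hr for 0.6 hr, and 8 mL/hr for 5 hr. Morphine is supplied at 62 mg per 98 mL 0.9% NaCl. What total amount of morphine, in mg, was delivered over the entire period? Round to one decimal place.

69.1 mg

Concentration = 62 mg ÷ 98 mL = 0.6326531 mg/mL
Stage 1: 13 mL/hr × 5 hr = 65 mL → 65 mL × 0.6326531 mg/mL = 41.12245 mg
Stage 2: 7 mL/hr × 0.6 hr = 4.2 mL → 4.2 mL × 0.6326531 mg/mL = 2.657143 mg
Stage 3: 8 mL/hr × 5 hr = 40 mL → 40 mL × 0.6326531 mg/mL = 25.30612 mg
Total = 41.12245 + 2.657143 + 25.30612 = 69.08571 mg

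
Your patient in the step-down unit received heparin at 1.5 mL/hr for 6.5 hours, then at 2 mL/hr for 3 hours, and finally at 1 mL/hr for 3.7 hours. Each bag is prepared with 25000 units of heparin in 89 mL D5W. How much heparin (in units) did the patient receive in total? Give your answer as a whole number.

5463 units

Concentration = 25000 units ÷ 89 mL = 280.8989 units/mL
Stage 1: 1.5 mL/hr × 6.5 hr = 9.75 mL → 9.75 mL × 280.8989 units/mL = 2738.764 units
Stage 2: 2 mL/hr × 3 hr = 6 mL → 6 mL × 280.8989 units/mL = 1685.393 units
Stage 3: 1 mL/hr × 3.7 hr = 3.7 mL → 3.7 mL × 280.8989 units/mL = 1039.326 units
Total = 2738.764 + 1685.393 + 1039.326 = 5463.483 units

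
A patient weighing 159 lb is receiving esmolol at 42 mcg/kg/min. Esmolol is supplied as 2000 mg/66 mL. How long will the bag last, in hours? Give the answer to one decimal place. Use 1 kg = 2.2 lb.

11.0 hours

Weight = 159 lb ÷ 2.2 lb/kg = 72.27273 kg
Dose = 42 mcg/kg/min × 72.27273 kg = 3035.455 mcg/min
3035.455 mcg/min × 60 min/hr = 182127.3 mcg/hr
Concentration = 2000 mg ÷ 66 mL = 30.30303 mg/mL = 30303.03 mcg/mL
Rate = 182127.3 mcg/hr ÷ 30303.03 mcg/mL = 6.0102 mL/hr
Duration = 66 mL ÷ 6.0102 mL/hr = 10.98133 hr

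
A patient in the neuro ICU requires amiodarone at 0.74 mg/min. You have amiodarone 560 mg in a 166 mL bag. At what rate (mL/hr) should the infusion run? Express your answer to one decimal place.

13.2 mL/hr

0.74 mg/min × 60 min/hr = 44.4 mg/hr
Concentration = 560 mg ÷ 166 mL = 3.373494 mg/mL
Rate = 44.4 mg/hr ÷ 3.373494 mg/mL = 13.16143 mL/hr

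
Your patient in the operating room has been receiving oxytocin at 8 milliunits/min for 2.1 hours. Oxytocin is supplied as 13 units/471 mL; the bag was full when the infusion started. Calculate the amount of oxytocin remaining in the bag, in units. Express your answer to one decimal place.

12.0 units

8 milliunits/min × 60 min/hr = 480 milliunits/hr
Concentration = 13 units ÷ 471 mL = 0.02760085 units/mL = 27.60085 milliunits/mL
Rate = 480 milliunits/hr ÷ 27.60085 milliunits/mL = 17.39077 mL/hr
Volume infused = 17.39077 mL/hr × 2.1 hr = 36.52062 mL
Volume remaining = 471 − 36.52062 = 434.4794 mL
Drug remaining = 434.4794 mL × 27.60085 milliunits/mL = 11992 milliunits = 11.992 units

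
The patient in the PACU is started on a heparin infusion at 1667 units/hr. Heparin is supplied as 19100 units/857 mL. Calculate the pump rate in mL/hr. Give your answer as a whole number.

Concentration = 19100 units ÷ 857 mL = 22.28705 units/mL
Rate = 1667 units/hr ÷ 22.28705 units/mL = 74.79681 mL/hr

75 mL/hr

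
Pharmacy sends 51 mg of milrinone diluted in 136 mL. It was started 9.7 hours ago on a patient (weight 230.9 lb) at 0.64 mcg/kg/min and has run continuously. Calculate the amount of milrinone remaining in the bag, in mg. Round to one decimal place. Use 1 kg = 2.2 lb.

Weight = 230.9 lb ÷ 2.2 lb/kg = 104.9545 kg
Dose = 0.64 mcg/kg/min × 104.9545 kg = 67.17091 mcg/min
67.17091 mcg/min × 60 min/hr = 4030.255 mcg/hr
Concentration = 51 mg ÷ 136 mL = 0.375 mg/mL = 375 mcg/mL
Rate = 4030.255 mcg/hr ÷ 375 mcg/mL = 10.74735 mL/hr
Volume infused = 10.74735 mL/hr × 9.7 hr = 104.2493 mL
Volume remaining = 136 − 104.2493 = 31.75075 mL
Drug remaining = 31.75075 mL × 375 mcg/mL = 11906.53 mcg = 11.90653 mg

11.9 mg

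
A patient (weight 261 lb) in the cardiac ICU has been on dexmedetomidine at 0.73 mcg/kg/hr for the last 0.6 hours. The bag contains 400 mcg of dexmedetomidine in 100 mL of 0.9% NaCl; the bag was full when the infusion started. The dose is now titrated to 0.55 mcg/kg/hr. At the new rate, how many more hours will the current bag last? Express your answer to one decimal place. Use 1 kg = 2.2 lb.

5.3 hours

Initial rate:
Weight = 261 lb ÷ 2.2 lb/kg = 118.6364 kg
Dose = 0.73 mcg/kg/hr × 118.6364 kg = 86.60455 mcg/hr
Concentration = 400 mcg ÷ 100 mL = 4 mcg/mL
Rate = 86.60455 mcg/hr ÷ 4 mcg/mL = 21.65114 mL/hr
Volume infused so far = 21.65114 mL/hr × 0.6 hr = 12.99068 mL
Volume remaining = 100 − 12.99068 = 87.00932 mL
New rate:
Dose = 0.55 mcg/kg/hr × 118.6364 kg = 65.25 mcg/hr
Rate = 65.25 mcg/hr ÷ 4 mcg/mL = 16.3125 mL/hr
Time remaining = 87.00932 mL ÷ 16.3125 mL/hr = 5.333905 hr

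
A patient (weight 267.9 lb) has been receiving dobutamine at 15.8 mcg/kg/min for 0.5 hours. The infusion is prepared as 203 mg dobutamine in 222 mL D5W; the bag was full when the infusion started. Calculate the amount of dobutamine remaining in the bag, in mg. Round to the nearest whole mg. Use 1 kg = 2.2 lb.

Weight = 267.9 lb ÷ 2.2 lb/kg = 121.7727 kg
Dose = 15.8 mcg/kg/min × 121.7727 kg = 1924.009 mcg/min
1924.009 mcg/min × 60 min/hr = 115440.5 mcg/hr
Concentration = 203 mg ÷ 222 mL = 0.9144144 mg/mL = 914.4144 mcg/mL
Rate = 115440.5 mcg/hr ÷ 914.4144 mcg/mL = 126.2453 mL/hr
Volume infused = 126.2453 mL/hr × 0.5 hr = 63.12266 mL
Volume remaining = 222 − 63.12266 = 158.8773 mL
Drug remaining = 158.8773 mL × 914.4144 mcg/mL = 145279.7 mcg = 145.2797 mg

145 mg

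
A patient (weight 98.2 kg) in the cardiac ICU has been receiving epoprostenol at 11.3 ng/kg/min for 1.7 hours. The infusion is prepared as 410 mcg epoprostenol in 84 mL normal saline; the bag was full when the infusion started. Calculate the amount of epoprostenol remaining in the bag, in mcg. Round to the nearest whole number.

Dose = 11.3 ng/kg/min × 98.2 kg = 1109.66 ng/min
1109.66 ng/min × 60 min/hr = 66579.6 ng/hr
Concentration = 410 mcg ÷ 84 mL = 4.880952 mcg/mL = 4880.952 ng/mL
Rate = 66579.6 ng/hr ÷ 4880.952 ng/mL = 13.6407 mL/hr
Volume infused = 13.6407 mL/hr × 1.7 hr = 23.18919 mL
Volume remaining = 84 − 23.18919 = 60.81081 mL
Drug remaining = 60.81081 mL × 4880.952 ng/mL = 296814.7 ng = 296.8147 mcg

297 mcg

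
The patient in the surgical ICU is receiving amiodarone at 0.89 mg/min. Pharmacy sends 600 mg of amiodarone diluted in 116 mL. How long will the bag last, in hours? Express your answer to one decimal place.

11.2 hours

0.89 mg/min × 60 min/hr = 53.4 mg/hr
Concentration = 600 mg ÷ 116 mL = 5.172414 mg/mL
Rate = 53.4 mg/hr ÷ 5.172414 mg/mL = 10.324 mL/hr
Duration = 116 mL ÷ 10.324 mL/hr = 11.23596 hr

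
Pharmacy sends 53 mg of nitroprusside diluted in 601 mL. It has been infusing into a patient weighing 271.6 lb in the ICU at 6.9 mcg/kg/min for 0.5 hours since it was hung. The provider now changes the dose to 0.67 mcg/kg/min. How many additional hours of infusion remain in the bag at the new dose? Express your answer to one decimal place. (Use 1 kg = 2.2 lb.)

5.5 hours

Initial rate:
Weight = 271.6 lb ÷ 2.2 lb/kg = 123.4545 kg
Dose = 6.9 mcg/kg/min × 123.4545 kg = 851.8364 mcg/min
851.8364 mcg/min × 60 min/hr = 51110.18 mcg/hr
Concentration = 53 mg ÷ 601 mL = 0.08818636 mg/mL = 88.18636 mcg/mL
Rate = 51110.18 mcg/hr ÷ 88.18636 mcg/mL = 579.5702 mL/hr
Volume infused so far = 579.5702 mL/hr × 0.5 hr = 289.7851 mL
Volume remaining = 601 − 289.7851 = 311.2149 mL
New rate:
Dose = 0.67 mcg/kg/min × 123.4545 kg = 82.71455 mcg/min
82.71455 mcg/min × 60 min/hr = 4962.873 mcg/hr
Rate = 4962.873 mcg/hr ÷ 88.18636 mcg/mL = 56.2771 mL/hr
Time remaining = 311.2149 mL ÷ 56.2771 mL/hr = 5.530045 hr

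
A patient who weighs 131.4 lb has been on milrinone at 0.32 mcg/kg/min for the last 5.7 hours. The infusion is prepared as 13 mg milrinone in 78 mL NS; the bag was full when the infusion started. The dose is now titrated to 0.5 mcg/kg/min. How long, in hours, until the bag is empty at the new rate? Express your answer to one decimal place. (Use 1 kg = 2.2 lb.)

Initial rate:
Weight = 131.4 lb ÷ 2.2 lb/kg = 59.72727 kg
Dose = 0.32 mcg/kg/min × 59.72727 kg = 19.11273 mcg/min
19.11273 mcg/min × 60 min/hr = 1146.764 mcg/hr
Concentration = 13 mg ÷ 78 mL = 0.1666667 mg/mL = 166.6667 mcg/mL
Rate = 1146.764 mcg/hr ÷ 166.6667 mcg/mL = 6.880582 mL/hr
Volume infused so far = 6.880582 mL/hr × 5.7 hr = 39.21932 mL
Volume remaining = 78 − 39.21932 = 38.78068 mL
New rate:
Dose = 0.5 mcg/kg/min × 59.72727 kg = 29.86364 mcg/min
29.86364 mcg/min × 60 min/hr = 1791.818 mcg/hr
Rate = 1791.818 mcg/hr ÷ 166.6667 mcg/mL = 10.75091 mL/hr
Time remaining = 38.78068 mL ÷ 10.75091 mL/hr = 3.6072 hr

3.6 hours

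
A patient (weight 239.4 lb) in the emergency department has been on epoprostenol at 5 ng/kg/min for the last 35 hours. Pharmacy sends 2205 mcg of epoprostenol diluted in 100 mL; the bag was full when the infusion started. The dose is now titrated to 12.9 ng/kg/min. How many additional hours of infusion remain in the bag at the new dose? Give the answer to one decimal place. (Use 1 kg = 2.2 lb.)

Initial rate:
Weight = 239.4 lb ÷ 2.2 lb/kg = 108.8182 kg
Dose = 5 ng/kg/min × 108.8182 kg = 544.0909 ng/min
544.0909 ng/min × 60 min/hr = 32645.45 ng/hr
Concentration = 2205 mcg ÷ 100 mL = 22.05 mcg/mL = 22050 ng/mL
Rate = 32645.45 ng/hr ÷ 22050 ng/mL = 1.480519 mL/hr
Volume infused so far = 1.480519 mL/hr × 35 hr = 51.81818 mL
Volume remaining = 100 − 51.81818 = 48.18182 mL
New rate:
Dose = 12.9 ng/kg/min × 108.8182 kg = 1403.755 ng/min
1403.755 ng/min × 60 min/hr = 84225.27 ng/hr
Rate = 84225.27 ng/hr ÷ 22050 ng/mL = 3.81974 mL/hr
Time remaining = 48.18182 mL ÷ 3.81974 mL/hr = 12.6139 hr

12.6 hours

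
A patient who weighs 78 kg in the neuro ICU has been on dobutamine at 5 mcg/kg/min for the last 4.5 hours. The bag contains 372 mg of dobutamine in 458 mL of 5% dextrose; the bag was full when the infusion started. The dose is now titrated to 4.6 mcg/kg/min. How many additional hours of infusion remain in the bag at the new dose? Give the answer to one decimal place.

12.4 hours

Initial rate:
Dose = 5 mcg/kg/min × 78 kg = 390 mcg/min
390 mcg/min × 60 min/hr = 23400 mcg/hr
Concentration = 372 mg ÷ 458 mL = 0.8122271 mg/mL = 812.2271 mcg/mL
Rate = 23400 mcg/hr ÷ 812.2271 mcg/mL = 28.80968 mL/hr
Volume infused so far = 28.80968 mL/hr × 4.5 hr = 129.6435 mL
Volume remaining = 458 − 129.6435 = 328.3565 mL
New rate:
Dose = 4.6 mcg/kg/min × 78 kg = 358.8 mcg/min
358.8 mcg/min × 60 min/hr = 21528 mcg/hr
Rate = 21528 mcg/hr ÷ 812.2271 mcg/mL = 26.5049 mL/hr
Time remaining = 328.3565 mL ÷ 26.5049 mL/hr = 12.38852 hr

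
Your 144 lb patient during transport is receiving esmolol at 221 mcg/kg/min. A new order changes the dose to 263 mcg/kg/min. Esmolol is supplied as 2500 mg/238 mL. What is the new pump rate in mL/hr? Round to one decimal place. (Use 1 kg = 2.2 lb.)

Weight = 144 lb ÷ 2.2 lb/kg = 65.45455 kg
Dose = 263 mcg/kg/min × 65.45455 kg = 17214.55 mcg/min
17214.55 mcg/min × 60 min/hr = 1032873 mcg/hr
Concentration = 2500 mg ÷ 238 mL = 10.5042 mg/mL = 10504.2 mcg/mL
Rate = 1032873 mcg/hr ÷ 10504.2 mcg/mL = 98.32948 mL/hr

98.3 mL/hr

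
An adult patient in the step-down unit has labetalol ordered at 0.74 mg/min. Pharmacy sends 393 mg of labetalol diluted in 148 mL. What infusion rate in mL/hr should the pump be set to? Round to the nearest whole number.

17 mL/hr

0.74 mg/min × 60 min/hr = 44.4 mg/hr
Concentration = 393 mg ÷ 148 mL = 2.655405 mg/mL
Rate = 44.4 mg/hr ÷ 2.655405 mg/mL = 16.72061 mL/hr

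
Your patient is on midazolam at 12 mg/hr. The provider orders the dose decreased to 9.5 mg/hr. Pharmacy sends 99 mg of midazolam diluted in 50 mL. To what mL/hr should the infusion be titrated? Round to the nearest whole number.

Concentration = 99 mg ÷ 50 mL = 1.98 mg/mL
Rate = 9.5 mg/hr ÷ 1.98 mg/mL = 4.79798 mL/hr

5 mL/hr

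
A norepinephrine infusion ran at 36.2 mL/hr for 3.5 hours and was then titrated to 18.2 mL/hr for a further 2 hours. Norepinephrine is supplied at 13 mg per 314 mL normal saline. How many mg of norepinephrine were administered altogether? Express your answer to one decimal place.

Concentration = 13 mg ÷ 314 mL = 0.04140127 mg/mL
Stage 1: 36.2 mL/hr × 3.5 hr = 126.7 mL → 126.7 mL × 0.04140127 mg/mL = 5.245541 mg
Stage 2: 18.2 mL/hr × 2 hr = 36.4 mL → 36.4 mL × 0.04140127 mg/mL = 1.507006 mg
Total = 5.245541 + 1.507006 = 6.752548 mg

6.8 mg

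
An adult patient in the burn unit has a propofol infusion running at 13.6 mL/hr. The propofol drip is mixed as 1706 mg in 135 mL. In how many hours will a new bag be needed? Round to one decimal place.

Duration = 135 mL ÷ 13.6 mL/hr = 9.926471 hr

9.9 hours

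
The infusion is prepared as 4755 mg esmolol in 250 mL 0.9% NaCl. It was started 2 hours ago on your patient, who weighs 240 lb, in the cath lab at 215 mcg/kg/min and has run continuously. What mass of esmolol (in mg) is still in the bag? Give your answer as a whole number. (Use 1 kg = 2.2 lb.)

Weight = 240 lb ÷ 2.2 lb/kg = 109.0909 kg
Dose = 215 mcg/kg/min × 109.0909 kg = 23454.55 mcg/min
23454.55 mcg/min × 60 min/hr = 1407273 mcg/hr
Concentration = 4755 mg ÷ 250 mL = 19.02 mg/mL = 19020 mcg/mL
Rate = 1407273 mcg/hr ÷ 19020 mcg/mL = 73.9891 mL/hr
Volume infused = 73.9891 mL/hr × 2 hr = 147.9782 mL
Volume remaining = 250 − 147.9782 = 102.0218 mL
Drug remaining = 102.0218 mL × 19020 mcg/mL = 1940455 mcg = 1940.455 mg

1940 mg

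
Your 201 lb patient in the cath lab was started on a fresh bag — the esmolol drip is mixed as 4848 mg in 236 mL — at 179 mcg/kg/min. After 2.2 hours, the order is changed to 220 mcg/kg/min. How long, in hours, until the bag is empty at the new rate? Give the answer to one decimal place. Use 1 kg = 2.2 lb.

2.2 hours

Initial rate:
Weight = 201 lb ÷ 2.2 lb/kg = 91.36364 kg
Dose = 179 mcg/kg/min × 91.36364 kg = 16354.09 mcg/min
16354.09 mcg/min × 60 min/hr = 981245.5 mcg/hr
Concentration = 4848 mg ÷ 236 mL = 20.54237 mg/mL = 20542.37 mcg/mL
Rate = 981245.5 mcg/hr ÷ 20542.37 mcg/mL = 47.7669 mL/hr
Volume infused so far = 47.7669 mL/hr × 2.2 hr = 105.0872 mL
Volume remaining = 236 − 105.0872 = 130.9128 mL
New rate:
Dose = 220 mcg/kg/min × 91.36364 kg = 20100 mcg/min
20100 mcg/min × 60 min/hr = 1206000 mcg/hr
Rate = 1206000 mcg/hr ÷ 20542.37 mcg/mL = 58.70792 mL/hr
Time remaining = 130.9128 mL ÷ 58.70792 mL/hr = 2.2299 hr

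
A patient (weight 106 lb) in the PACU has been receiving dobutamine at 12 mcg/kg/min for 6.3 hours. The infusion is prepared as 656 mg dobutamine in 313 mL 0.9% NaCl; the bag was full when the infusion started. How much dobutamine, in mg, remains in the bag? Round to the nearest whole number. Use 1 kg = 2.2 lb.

Weight = 106 lb ÷ 2.2 lb/kg = 48.18182 kg
Dose = 12 mcg/kg/min × 48.18182 kg = 578.1818 mcg/min
578.1818 mcg/min × 60 min/hr = 34690.91 mcg/hr
Concentration = 656 mg ÷ 313 mL = 2.095847 mg/mL = 2095.847 mcg/mL
Rate = 34690.91 mcg/hr ÷ 2095.847 mcg/mL = 16.55222 mL/hr
Volume infused = 16.55222 mL/hr × 6.3 hr = 104.279 mL
Volume remaining = 313 − 104.279 = 208.721 mL
Drug remaining = 208.721 mL × 2095.847 mcg/mL = 437447.3 mcg = 437.4473 mg

437 mg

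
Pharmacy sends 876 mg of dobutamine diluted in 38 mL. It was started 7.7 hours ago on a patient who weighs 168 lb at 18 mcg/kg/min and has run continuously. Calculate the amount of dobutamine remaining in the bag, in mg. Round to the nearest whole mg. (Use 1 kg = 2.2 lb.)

Weight = 168 lb ÷ 2.2 lb/kg = 76.36364 kg
Dose = 18 mcg/kg/min × 76.36364 kg = 1374.545 mcg/min
1374.545 mcg/min × 60 min/hr = 82472.73 mcg/hr
Concentration = 876 mg ÷ 38 mL = 23.05263 mg/mL = 23052.63 mcg/mL
Rate = 82472.73 mcg/hr ÷ 23052.63 mcg/mL = 3.577584 mL/hr
Volume infused = 3.577584 mL/hr × 7.7 hr = 27.5474 mL
Volume remaining = 38 − 27.5474 = 10.4526 mL
Drug remaining = 10.4526 mL × 23052.63 mcg/mL = 240960 mcg = 240.96 mg

241 mg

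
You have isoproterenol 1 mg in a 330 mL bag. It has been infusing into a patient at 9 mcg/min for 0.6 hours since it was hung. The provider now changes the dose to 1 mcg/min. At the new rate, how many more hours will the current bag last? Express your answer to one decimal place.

11.3 hours

Initial rate:
9 mcg/min × 60 min/hr = 540 mcg/hr
Concentration = 1 mg ÷ 330 mL = 0.003030303 mg/mL = 3.030303 mcg/mL
Rate = 540 mcg/hr ÷ 3.030303 mcg/mL = 178.2 mL/hr
Volume infused so far = 178.2 mL/hr × 0.6 hr = 106.92 mL
Volume remaining = 330 − 106.92 = 223.08 mL
New rate:
1 mcg/min × 60 min/hr = 60 mcg/hr
Rate = 60 mcg/hr ÷ 3.030303 mcg/mL = 19.8 mL/hr
Time remaining = 223.08 mL ÷ 19.8 mL/hr = 11.26667 hr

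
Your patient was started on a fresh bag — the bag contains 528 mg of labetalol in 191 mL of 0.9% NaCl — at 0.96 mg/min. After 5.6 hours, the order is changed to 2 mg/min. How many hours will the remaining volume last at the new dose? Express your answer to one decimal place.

1.7 hours

Initial rate:
0.96 mg/min × 60 min/hr = 57.6 mg/hr
Concentration = 528 mg ÷ 191 mL = 2.764398 mg/mL
Rate = 57.6 mg/hr ÷ 2.764398 mg/mL = 20.83636 mL/hr
Volume infused so far = 20.83636 mL/hr × 5.6 hr = 116.6836 mL
Volume remaining = 191 − 116.6836 = 74.31636 mL
New rate:
2 mg/min × 60 min/hr = 120 mg/hr
Rate = 120 mg/hr ÷ 2.764398 mg/mL = 43.40909 mL/hr
Time remaining = 74.31636 mL ÷ 43.40909 mL/hr = 1.712 hr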